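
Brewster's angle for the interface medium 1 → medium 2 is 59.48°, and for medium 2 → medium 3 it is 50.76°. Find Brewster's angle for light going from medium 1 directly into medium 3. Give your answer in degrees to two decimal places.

θ_B ≈ 64.29°

Each Brewster angle gives a ratio: n₂/n₁ = tan 59.48° = 1.6963, n₃/n₂ = tan 50.76° = 1.2244.
So n₃/n₁ = (n₂/n₁)(n₃/n₂) = 1.6963 × 1.2244 = 2.0769.
θ_B(1→3) = arctan(2.0769) = 64.29°.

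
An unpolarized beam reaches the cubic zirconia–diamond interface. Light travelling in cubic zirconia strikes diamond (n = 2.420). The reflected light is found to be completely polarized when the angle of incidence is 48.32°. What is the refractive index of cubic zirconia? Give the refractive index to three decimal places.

n ≈ 2.155

At Brewster's angle, tan θ_B = n₂/n₁ with n₁ on the incident side (cubic zirconia) and n₂ on the transmitted side (diamond).
n₁ = n₂ / tan θ_B = 2.420 / tan 48.32° = 2.155.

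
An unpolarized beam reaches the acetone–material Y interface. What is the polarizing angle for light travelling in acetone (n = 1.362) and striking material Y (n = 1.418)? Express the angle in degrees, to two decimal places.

θ_B ≈ 46.15°

tan θ_B = n₂/n₁ = 1.418/1.362 = 1.0411.
So θ_B = arctan 1.0411 = 46.15°.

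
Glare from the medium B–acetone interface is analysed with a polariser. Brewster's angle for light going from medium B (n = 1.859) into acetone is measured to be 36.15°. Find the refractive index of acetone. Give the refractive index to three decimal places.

At Brewster's angle, tan θ_B = n₂/n₁ with n₁ on the incident side (medium B) and n₂ on the transmitted side (acetone).
n₂ = n₁ tan θ_B = 1.859 × tan 36.15° = 1.358.

n ≈ 1.358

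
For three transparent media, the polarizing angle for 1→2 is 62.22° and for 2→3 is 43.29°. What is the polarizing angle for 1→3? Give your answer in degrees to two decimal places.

n₂/n₁ = tan 62.22° = 1.8983 and n₃/n₂ = tan 43.29° = 0.9420.
n₃/n₁ = 1.7882. Then tan θ_B(1→3) = n₃/n₁, so θ_B(1→3) = arctan(1.7882) = 60.79°.

θ_B ≈ 60.79°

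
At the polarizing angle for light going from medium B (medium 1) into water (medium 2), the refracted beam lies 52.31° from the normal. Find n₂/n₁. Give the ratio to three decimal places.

At Brewster incidence θ_B = 90° − θ_t = 90° − 52.31° = 37.69°.
Then n₂/n₁ = tan θ_B = tan 37.69° = 0.773.

n₂/n₁ ≈ 0.773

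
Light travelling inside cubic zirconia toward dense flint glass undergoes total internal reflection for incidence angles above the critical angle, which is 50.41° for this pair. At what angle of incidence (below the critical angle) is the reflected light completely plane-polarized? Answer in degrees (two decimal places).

θ_B ≈ 37.62°

sin θ_c = n₂/n₁, so n₂/n₁ = sin 50.41° = 0.7706.
Brewster: tan θ_B = n₂/n₁ = 0.7706.
θ_B = arctan(0.7706) = 37.62°.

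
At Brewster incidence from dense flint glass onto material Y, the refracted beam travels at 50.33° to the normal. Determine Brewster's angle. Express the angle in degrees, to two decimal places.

Since the reflected and refracted rays are at right angles at the polarizing angle, θ_B + θ_t = 90°.
So θ_B = 90° − θ_t = 90° − 50.33° = 39.67°.

θ_B ≈ 39.67°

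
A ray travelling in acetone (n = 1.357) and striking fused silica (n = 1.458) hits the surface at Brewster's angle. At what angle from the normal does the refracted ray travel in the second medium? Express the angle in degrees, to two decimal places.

θ_t ≈ 42.95°

First find Brewster's angle: tan θ_B = 1.458/1.357 = 1.0744, giving θ_B = 47.05°.
Since θ_B + θ_t = 90° at Brewster incidence, θ_t = 90° − 47.05° = 42.95°.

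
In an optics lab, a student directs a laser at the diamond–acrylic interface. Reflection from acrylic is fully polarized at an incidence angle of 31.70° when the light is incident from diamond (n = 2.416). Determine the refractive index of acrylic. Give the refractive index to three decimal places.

At the Brewster angle, tan θ_B = n₂/n₁ with n₁ on the incident side (diamond) and n₂ on the transmitted side (acrylic).
n₂ = n₁ tan θ_B = 2.416 × tan 31.70° = 1.492.

n ≈ 1.492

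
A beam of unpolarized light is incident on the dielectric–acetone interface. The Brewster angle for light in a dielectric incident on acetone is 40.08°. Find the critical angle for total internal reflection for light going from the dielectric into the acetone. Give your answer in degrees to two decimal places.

θ_c ≈ 57.30°

From Brewster, n₂/n₁ = tan θ_B = tan 40.08° = 0.8415.
Then sin θ_c = n₂/n₁ = 0.8415, so θ_c = arcsin 0.8415 = 57.30°.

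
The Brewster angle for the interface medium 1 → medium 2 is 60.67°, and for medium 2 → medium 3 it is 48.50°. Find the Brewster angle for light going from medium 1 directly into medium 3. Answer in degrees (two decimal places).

Each Brewster angle gives a ratio: n₂/n₁ = tan 60.67° = 1.7798, n₃/n₂ = tan 48.50° = 1.1303.
Multiplying, n₃/n₁ = 1.7798 × 1.1303 = 2.0117, and θ_B(1→3) = arctan 2.0117 = 63.57°.

θ_B ≈ 63.57°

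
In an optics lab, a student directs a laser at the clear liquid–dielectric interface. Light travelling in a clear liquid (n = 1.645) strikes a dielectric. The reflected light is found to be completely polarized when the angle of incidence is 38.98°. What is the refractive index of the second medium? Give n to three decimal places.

n ≈ 1.331

Full polarization of the reflected beam means tan θ_B = n₂/n₁, where n₁ is the incident medium (a clear liquid).
n₂ = n₁ tan θ_B = 1.645 × tan 38.98° = 1.331.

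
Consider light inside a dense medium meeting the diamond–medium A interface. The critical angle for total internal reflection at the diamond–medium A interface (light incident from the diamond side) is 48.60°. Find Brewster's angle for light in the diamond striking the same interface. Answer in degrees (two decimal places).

θ_B ≈ 36.87°

At the critical angle sin θ_c = n₂/n₁, giving n₂/n₁ = sin 48.60° = 0.7501.
Then tan θ_B = n₂/n₁ = 0.7501, so θ_B = arctan 0.7501 = 36.87°.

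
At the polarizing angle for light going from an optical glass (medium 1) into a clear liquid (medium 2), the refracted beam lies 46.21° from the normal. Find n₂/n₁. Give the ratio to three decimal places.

At Brewster incidence θ_B = 90° − θ_t = 90° − 46.21° = 43.79°.
tan θ_B = n₂/n₁, so n₂/n₁ = tan 43.79° = 0.959.

n₂/n₁ ≈ 0.959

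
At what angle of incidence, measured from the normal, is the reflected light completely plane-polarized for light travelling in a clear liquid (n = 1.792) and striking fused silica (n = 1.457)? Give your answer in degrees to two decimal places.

θ_B ≈ 39.11°

Here n₂/n₁ = 1.457/1.792 = 0.8131, and Brewster's law gives tan θ_B = n₂/n₁.
So θ_B = arctan 0.8131 = 39.11°.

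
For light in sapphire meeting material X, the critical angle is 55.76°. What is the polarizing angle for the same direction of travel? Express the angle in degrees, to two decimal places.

θ_B ≈ 39.58°

At the critical angle sin θ_c = n₂/n₁, giving n₂/n₁ = sin 55.76° = 0.8267.
Then tan θ_B = n₂/n₁ = 0.8267, so θ_B = arctan 0.8267 = 39.58°.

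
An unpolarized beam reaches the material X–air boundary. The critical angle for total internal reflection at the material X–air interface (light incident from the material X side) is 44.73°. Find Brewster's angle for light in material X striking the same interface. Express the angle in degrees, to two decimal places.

sin θ_c = n₂/n₁, so n₂/n₁ = sin 44.73° = 0.7038.
Brewster: tan θ_B = n₂/n₁ = 0.7038.
θ_B = arctan(0.7038) = 35.14°.

θ_B ≈ 35.14°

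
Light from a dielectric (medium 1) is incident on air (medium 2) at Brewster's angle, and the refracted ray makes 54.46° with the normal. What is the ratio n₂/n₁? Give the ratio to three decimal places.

θ_B + θ_t = 90°, so θ_B = 90° − 54.46° = 35.54°.
tan θ_B = n₂/n₁, so n₂/n₁ = tan 35.54° = 0.714.

n₂/n₁ ≈ 0.714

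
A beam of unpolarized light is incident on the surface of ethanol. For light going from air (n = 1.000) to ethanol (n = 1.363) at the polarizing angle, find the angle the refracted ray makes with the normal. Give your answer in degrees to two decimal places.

tan θ_B = n₂/n₁ = 1.363/1.000 = 1.3630, so θ_B = 53.73°.
Since θ_B + θ_t = 90° at Brewster incidence, θ_t = 90° − 53.73° = 36.27°.

θ_t ≈ 36.27°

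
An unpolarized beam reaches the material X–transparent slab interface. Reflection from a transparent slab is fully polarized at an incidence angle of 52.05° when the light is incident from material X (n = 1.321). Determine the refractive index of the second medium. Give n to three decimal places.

n ≈ 1.694

Brewster's law: tan θ_B = n₂/n₁ (light incident in material X, refracted into a transparent slab).
n₂ = n₁ tan θ_B = 1.321 × tan 52.05° = 1.694.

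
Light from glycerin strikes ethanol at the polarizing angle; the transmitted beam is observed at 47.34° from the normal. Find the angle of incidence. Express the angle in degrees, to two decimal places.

Since the reflected and refracted rays are at right angles at the polarizing angle, θ_B + θ_t = 90°.
So θ_B = 90° − θ_t = 90° − 47.34° = 42.66°.

θ_B ≈ 42.66°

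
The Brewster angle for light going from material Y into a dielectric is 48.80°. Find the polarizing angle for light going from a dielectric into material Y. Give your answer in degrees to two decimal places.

tan θ_B' = n₁/n₂ = 1/tan θ_B, so θ_B' = 90° − θ_B.
θ_B' = 90° − 48.80° = 41.20°.

θ_B' ≈ 41.20°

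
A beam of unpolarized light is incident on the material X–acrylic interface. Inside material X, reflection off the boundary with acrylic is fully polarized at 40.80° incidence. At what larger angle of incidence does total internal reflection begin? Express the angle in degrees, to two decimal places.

n₂/n₁ = tan 40.80° = 0.8632; the critical angle satisfies sin θ_c = n₂/n₁.
θ_c = arcsin(0.8632) = 59.68°.

θ_c ≈ 59.68°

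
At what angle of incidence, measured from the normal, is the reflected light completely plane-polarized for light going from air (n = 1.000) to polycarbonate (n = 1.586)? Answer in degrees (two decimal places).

Here n₂/n₁ = 1.586/1.000 = 1.5860, and Brewster's law gives tan θ_B = n₂/n₁. Taking the arctangent, θ_B = 57.77°.

θ_B ≈ 57.77°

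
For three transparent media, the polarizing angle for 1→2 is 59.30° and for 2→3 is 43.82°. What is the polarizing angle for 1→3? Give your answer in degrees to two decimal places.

Each Brewster angle gives a ratio: n₂/n₁ = tan 59.30° = 1.6842, n₃/n₂ = tan 43.82° = 0.9596.
Multiplying, n₃/n₁ = 1.6842 × 0.9596 = 1.6162, and θ_B(1→3) = arctan 1.6162 = 58.25°.

θ_B ≈ 58.25°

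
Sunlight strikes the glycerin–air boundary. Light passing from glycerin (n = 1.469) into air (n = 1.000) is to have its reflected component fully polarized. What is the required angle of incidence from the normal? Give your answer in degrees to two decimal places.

θ_B ≈ 34.24°

Here n₂/n₁ = 1.000/1.469 = 0.6807, and Brewster's law gives tan θ_B = n₂/n₁. Taking the arctangent, θ_B = 34.24°.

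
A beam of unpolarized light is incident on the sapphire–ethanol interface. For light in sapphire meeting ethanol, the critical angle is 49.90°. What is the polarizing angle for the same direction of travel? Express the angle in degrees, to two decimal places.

At the critical angle sin θ_c = n₂/n₁, giving n₂/n₁ = sin 49.90° = 0.7649.
Then tan θ_B = n₂/n₁ = 0.7649, so θ_B = arctan 0.7649 = 37.41°.

θ_B ≈ 37.41°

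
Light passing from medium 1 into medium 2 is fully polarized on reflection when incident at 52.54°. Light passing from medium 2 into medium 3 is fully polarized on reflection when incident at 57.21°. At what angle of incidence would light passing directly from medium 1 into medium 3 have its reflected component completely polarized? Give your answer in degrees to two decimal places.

tan θ_B(1→2) = n₂/n₁ = tan 52.54° = 1.3051.
tan θ_B(2→3) = n₃/n₂ = tan 57.21° = 1.5523.
Multiplying, n₃/n₁ = 1.3051 × 1.5523 = 2.0259, and θ_B(1→3) = arctan 2.0259 = 63.73°.

θ_B ≈ 63.73°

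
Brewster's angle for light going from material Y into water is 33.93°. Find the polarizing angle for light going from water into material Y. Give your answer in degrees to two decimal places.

θ_B' ≈ 56.07°

Reversing the direction swaps n₁ and n₂, so tan θ_B' = 1/tan θ_B and θ_B' = 90° − θ_B.
Hence θ_B' = 90° − 33.93° = 56.07°.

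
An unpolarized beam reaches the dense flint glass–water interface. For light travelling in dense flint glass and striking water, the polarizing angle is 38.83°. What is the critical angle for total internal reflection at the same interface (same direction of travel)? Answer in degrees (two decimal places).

n₂/n₁ = tan 38.83° = 0.8049; the critical angle satisfies sin θ_c = n₂/n₁.
θ_c = arcsin(0.8049) = 53.60°.

θ_c ≈ 53.60°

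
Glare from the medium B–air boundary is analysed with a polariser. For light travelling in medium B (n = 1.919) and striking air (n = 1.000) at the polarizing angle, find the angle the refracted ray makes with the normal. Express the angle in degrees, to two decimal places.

θ_B = arctan(n₂/n₁) = arctan(1.000/1.919) = 27.52°.
At Brewster's angle the reflected and refracted rays are perpendicular, so θ_t = 90° − θ_B = 90° − 27.52° = 62.48°.

θ_t ≈ 62.48°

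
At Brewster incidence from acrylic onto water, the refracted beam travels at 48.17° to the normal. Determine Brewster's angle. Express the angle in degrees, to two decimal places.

Since the reflected and refracted rays are at right angles at the polarizing angle, θ_B + θ_t = 90°.
So θ_B = 90° − θ_t = 90° − 48.17° = 41.83°.

θ_B ≈ 41.83°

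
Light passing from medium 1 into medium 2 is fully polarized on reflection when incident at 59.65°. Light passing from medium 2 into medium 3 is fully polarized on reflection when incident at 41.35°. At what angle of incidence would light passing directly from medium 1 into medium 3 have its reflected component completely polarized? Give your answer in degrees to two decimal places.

Each Brewster angle gives a ratio: n₂/n₁ = tan 59.65° = 1.7079, n₃/n₂ = tan 41.35° = 0.8801.
Multiplying, n₃/n₁ = 1.7079 × 0.8801 = 1.5030, and θ_B(1→3) = arctan 1.5030 = 56.36°.

θ_B ≈ 56.36°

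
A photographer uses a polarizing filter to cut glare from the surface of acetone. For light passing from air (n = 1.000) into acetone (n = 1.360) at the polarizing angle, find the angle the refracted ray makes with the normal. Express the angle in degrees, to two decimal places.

θ_B = arctan(n₂/n₁) = arctan(1.360/1.000) = 53.67°.
The refracted ray is perpendicular to the reflected ray, so θ_t = 90° − θ_B = 36.33°.

θ_t ≈ 36.33°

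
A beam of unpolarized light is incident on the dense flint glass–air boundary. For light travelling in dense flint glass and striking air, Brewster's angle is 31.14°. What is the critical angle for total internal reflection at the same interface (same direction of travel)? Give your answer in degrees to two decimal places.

θ_c ≈ 37.17°

tan θ_B = n₂/n₁ = tan 31.14° = 0.6042.
Total internal reflection: sin θ_c = n₂/n₁ = 0.6042.
θ_c = arcsin(0.6042) = 37.17°.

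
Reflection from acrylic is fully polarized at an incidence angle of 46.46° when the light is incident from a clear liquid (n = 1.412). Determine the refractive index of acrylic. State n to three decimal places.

At Brewster's angle, tan θ_B = n₂/n₁ with n₁ on the incident side (a clear liquid) and n₂ on the transmitted side (acrylic).
n₂ = n₁ tan θ_B = 1.412 × tan 46.46° = 1.486.

n ≈ 1.486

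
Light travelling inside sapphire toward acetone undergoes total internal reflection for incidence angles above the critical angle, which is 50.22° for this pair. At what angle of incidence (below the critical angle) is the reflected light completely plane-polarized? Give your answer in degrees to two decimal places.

θ_B ≈ 37.54°

sin θ_c = n₂/n₁, so n₂/n₁ = sin 50.22° = 0.7685.
Brewster: tan θ_B = n₂/n₁ = 0.7685.
θ_B = arctan(0.7685) = 37.54°.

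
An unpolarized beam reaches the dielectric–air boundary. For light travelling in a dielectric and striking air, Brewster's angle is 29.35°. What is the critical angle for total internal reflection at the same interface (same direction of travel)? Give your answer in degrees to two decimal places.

From Brewster, n₂/n₁ = tan θ_B = tan 29.35° = 0.5623.
Then sin θ_c = n₂/n₁ = 0.5623, so θ_c = arcsin 0.5623 = 34.22°.

θ_c ≈ 34.22°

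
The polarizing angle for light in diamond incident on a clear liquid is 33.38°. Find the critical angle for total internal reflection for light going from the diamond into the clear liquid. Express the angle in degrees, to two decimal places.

From Brewster, n₂/n₁ = tan θ_B = tan 33.38° = 0.6589.
Then sin θ_c = n₂/n₁ = 0.6589, so θ_c = arcsin 0.6589 = 41.21°.

θ_c ≈ 41.21°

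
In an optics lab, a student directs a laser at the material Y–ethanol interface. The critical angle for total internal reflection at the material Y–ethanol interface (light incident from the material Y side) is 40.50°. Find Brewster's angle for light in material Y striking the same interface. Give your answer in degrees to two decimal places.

n₂/n₁ = sin θ_c = sin 40.50° = 0.6494.
tan θ_B equals the same ratio, so θ_B = arctan(0.6494) = 33.00°.

θ_B ≈ 33.00°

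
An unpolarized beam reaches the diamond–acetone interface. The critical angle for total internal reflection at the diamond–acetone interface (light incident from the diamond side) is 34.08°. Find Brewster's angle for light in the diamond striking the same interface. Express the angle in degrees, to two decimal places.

θ_B ≈ 29.26°

At the critical angle sin θ_c = n₂/n₁, giving n₂/n₁ = sin 34.08° = 0.5603.
Then tan θ_B = n₂/n₁ = 0.5603, so θ_B = arctan 0.5603 = 29.26°.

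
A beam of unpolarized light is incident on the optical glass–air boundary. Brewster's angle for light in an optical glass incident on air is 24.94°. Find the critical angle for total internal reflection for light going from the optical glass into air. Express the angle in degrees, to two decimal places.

tan θ_B = n₂/n₁ = tan 24.94° = 0.4650.
Total internal reflection: sin θ_c = n₂/n₁ = 0.4650.
θ_c = arcsin(0.4650) = 27.71°.

θ_c ≈ 27.71°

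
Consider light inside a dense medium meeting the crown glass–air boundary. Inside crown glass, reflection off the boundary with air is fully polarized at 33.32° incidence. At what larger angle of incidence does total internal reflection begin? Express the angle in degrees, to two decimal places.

n₂/n₁ = tan 33.32° = 0.6574; the critical angle satisfies sin θ_c = n₂/n₁.
θ_c = arcsin(0.6574) = 41.10°.

θ_c ≈ 41.10°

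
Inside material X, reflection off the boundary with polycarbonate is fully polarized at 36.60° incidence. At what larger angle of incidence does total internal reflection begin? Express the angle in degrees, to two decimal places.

θ_c ≈ 47.96°

From Brewster, n₂/n₁ = tan θ_B = tan 36.60° = 0.7427.
Then sin θ_c = n₂/n₁ = 0.7427, so θ_c = arcsin 0.7427 = 47.96°.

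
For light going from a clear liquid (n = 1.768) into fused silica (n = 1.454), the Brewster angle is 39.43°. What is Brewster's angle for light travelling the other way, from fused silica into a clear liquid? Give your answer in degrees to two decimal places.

tan θ_B' = n₁/n₂ = 1/tan θ_B, so θ_B' = 90° − θ_B.
θ_B' = 90° − 39.43° = 50.57°.

θ_B' ≈ 50.57°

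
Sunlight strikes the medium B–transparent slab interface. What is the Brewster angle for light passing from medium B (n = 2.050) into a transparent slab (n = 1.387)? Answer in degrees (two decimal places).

θ_B ≈ 34.08°

Here n₂/n₁ = 1.387/2.050 = 0.6766, and Brewster's law gives tan θ_B = n₂/n₁.
θ_B = arctan(0.6766) = 34.08°.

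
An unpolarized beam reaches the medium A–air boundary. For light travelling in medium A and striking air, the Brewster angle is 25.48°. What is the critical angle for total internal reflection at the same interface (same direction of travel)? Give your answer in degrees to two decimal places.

n₂/n₁ = tan 25.48° = 0.4765; the critical angle satisfies sin θ_c = n₂/n₁.
θ_c = arcsin(0.4765) = 28.46°.

θ_c ≈ 28.46°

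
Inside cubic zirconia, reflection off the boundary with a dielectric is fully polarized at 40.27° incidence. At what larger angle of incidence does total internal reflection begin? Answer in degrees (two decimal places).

θ_c ≈ 57.90°

From Brewster, n₂/n₁ = tan θ_B = tan 40.27° = 0.8472.
Then sin θ_c = n₂/n₁ = 0.8472, so θ_c = arcsin 0.8472 = 57.90°.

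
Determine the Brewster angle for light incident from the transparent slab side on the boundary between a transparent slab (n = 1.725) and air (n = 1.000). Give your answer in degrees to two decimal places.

θ_B ≈ 30.10°

Brewster's condition: tan θ_B = n₂/n₁ = 1.000/1.725 = 0.5797. Taking the arctangent, θ_B = 30.10°.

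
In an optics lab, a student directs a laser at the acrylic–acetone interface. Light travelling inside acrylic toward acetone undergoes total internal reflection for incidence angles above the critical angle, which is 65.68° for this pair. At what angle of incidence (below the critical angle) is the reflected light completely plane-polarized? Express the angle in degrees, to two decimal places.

n₂/n₁ = sin θ_c = sin 65.68° = 0.9113.
tan θ_B equals the same ratio, so θ_B = arctan(0.9113) = 42.34°.

θ_B ≈ 42.34°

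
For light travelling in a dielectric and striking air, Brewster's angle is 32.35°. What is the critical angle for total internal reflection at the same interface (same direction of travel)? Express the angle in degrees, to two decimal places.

n₂/n₁ = tan 32.35° = 0.6334; the critical angle satisfies sin θ_c = n₂/n₁.
θ_c = arcsin(0.6334) = 39.30°.

θ_c ≈ 39.30°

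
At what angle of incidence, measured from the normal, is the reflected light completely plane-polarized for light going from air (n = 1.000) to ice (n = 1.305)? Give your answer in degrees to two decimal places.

Here n₂/n₁ = 1.305/1.000 = 1.3050, and Brewster's law gives tan θ_B = n₂/n₁. Taking the arctangent, θ_B = 52.54°.

θ_B ≈ 52.54°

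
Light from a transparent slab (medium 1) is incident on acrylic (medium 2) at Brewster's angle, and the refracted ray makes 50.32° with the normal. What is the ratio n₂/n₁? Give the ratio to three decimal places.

n₂/n₁ ≈ 0.830

θ_B + θ_t = 90°, so θ_B = 90° − 50.32° = 39.68°.
Then n₂/n₁ = tan θ_B = tan 39.68° = 0.830.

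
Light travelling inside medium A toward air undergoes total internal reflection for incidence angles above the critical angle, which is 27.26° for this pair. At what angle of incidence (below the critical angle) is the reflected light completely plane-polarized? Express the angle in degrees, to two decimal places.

sin θ_c = n₂/n₁, so n₂/n₁ = sin 27.26° = 0.4580.
Brewster: tan θ_B = n₂/n₁ = 0.4580.
θ_B = arctan(0.4580) = 24.61°.

θ_B ≈ 24.61°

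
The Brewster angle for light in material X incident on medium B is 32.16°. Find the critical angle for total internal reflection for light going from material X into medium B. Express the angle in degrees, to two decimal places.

θ_c ≈ 38.96°

From Brewster, n₂/n₁ = tan θ_B = tan 32.16° = 0.6288.
Then sin θ_c = n₂/n₁ = 0.6288, so θ_c = arcsin 0.6288 = 38.96°.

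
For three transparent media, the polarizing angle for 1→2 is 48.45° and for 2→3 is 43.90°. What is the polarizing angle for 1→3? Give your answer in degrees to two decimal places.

n₂/n₁ = tan 48.45° = 1.1283 and n₃/n₂ = tan 43.90° = 0.9623.
n₃/n₁ = 1.0858. Then tan θ_B(1→3) = n₃/n₁, so θ_B(1→3) = arctan(1.0858) = 47.36°.

θ_B ≈ 47.36°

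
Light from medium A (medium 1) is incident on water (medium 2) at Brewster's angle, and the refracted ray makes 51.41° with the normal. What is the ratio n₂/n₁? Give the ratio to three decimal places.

θ_B + θ_t = 90°, so θ_B = 90° − 51.41° = 38.59°.
Then n₂/n₁ = tan θ_B = tan 38.59° = 0.798.

n₂/n₁ ≈ 0.798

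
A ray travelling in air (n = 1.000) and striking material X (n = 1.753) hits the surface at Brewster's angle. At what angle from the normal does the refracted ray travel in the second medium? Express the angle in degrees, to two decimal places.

θ_t ≈ 29.70°

First find Brewster's angle: tan θ_B = 1.753/1.000 = 1.7530, giving θ_B = 60.30°.
The refracted ray is perpendicular to the reflected ray, so θ_t = 90° − θ_B = 29.70°.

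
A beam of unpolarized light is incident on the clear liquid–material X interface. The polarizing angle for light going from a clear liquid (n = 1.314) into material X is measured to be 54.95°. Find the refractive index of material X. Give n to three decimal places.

Full polarization of the reflected beam means tan θ_B = n₂/n₁, where n₁ is the incident medium (a clear liquid).
n₂ = n₁ tan θ_B = 1.314 × tan 54.95° = 1.873.

n ≈ 1.873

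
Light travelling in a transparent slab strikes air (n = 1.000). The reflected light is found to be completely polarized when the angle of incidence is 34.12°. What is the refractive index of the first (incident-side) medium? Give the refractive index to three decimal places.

Brewster's law: tan θ_B = n₂/n₁ (light incident in a transparent slab, refracted into air).
n₁ = n₂ / tan θ_B = 1.000 / tan 34.12° = 1.476.

n ≈ 1.476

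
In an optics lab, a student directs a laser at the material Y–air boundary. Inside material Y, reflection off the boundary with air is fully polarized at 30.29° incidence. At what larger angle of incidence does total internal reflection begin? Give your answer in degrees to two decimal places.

From Brewster, n₂/n₁ = tan θ_B = tan 30.29° = 0.5841.
Then sin θ_c = n₂/n₁ = 0.5841, so θ_c = arcsin 0.5841 = 35.74°.

θ_c ≈ 35.74°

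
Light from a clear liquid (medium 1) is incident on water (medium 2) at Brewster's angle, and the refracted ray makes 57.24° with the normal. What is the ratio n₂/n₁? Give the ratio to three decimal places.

θ_B + θ_t = 90°, so θ_B = 90° − 57.24° = 32.76°.
tan θ_B = n₂/n₁, so n₂/n₁ = tan 32.76° = 0.643.

n₂/n₁ ≈ 0.643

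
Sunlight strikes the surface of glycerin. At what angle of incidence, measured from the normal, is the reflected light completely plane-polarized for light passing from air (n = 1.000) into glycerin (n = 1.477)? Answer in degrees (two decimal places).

θ_B ≈ 55.90°

Here n₂/n₁ = 1.477/1.000 = 1.4770, and Brewster's law gives tan θ_B = n₂/n₁. Taking the arctangent, θ_B = 55.90°.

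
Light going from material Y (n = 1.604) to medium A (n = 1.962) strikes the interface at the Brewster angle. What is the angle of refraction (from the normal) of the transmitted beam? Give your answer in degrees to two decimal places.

tan θ_B = n₂/n₁ = 1.962/1.604 = 1.2232, so θ_B = 50.73°.
Since θ_B + θ_t = 90° at Brewster incidence, θ_t = 90° − 50.73° = 39.27°.

θ_t ≈ 39.27°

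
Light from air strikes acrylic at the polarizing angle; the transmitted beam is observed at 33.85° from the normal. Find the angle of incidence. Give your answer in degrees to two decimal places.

Since the reflected and refracted rays are at right angles at the polarizing angle, θ_B + θ_t = 90°.
θ_B = 90° − 33.85° = 56.15°.

θ_B ≈ 56.15°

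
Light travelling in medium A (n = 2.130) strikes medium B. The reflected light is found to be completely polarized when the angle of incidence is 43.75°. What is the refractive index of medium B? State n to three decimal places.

At the Brewster angle, tan θ_B = n₂/n₁ with n₁ on the incident side (medium A) and n₂ on the transmitted side (medium B).
n₂ = n₁ tan θ_B = 2.130 × tan 43.75° = 2.039.

n ≈ 2.039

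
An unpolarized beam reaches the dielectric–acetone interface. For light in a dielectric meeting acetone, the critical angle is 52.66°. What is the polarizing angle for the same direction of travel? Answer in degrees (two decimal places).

sin θ_c = n₂/n₁, so n₂/n₁ = sin 52.66° = 0.7951.
Brewster: tan θ_B = n₂/n₁ = 0.7951.
θ_B = arctan(0.7951) = 38.49°.

θ_B ≈ 38.49°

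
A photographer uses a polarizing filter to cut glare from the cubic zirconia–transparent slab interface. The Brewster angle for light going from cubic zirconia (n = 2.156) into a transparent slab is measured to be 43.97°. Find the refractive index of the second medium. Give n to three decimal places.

n ≈ 2.080

At the Brewster angle, tan θ_B = n₂/n₁ with n₁ on the incident side (cubic zirconia) and n₂ on the transmitted side (a transparent slab).
n₂ = n₁ tan θ_B = 2.156 × tan 43.97° = 2.080.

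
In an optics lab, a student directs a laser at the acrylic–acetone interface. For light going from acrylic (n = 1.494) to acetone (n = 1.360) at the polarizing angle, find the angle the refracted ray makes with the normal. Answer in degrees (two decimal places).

First find Brewster's angle: tan θ_B = 1.360/1.494 = 0.9103, giving θ_B = 42.31°.
The refracted ray is perpendicular to the reflected ray, so θ_t = 90° − θ_B = 47.69°.

θ_t ≈ 47.69°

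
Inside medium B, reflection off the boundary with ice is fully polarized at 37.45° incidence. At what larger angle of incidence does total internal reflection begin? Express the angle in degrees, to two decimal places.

From Brewster, n₂/n₁ = tan θ_B = tan 37.45° = 0.7659.
Then sin θ_c = n₂/n₁ = 0.7659, so θ_c = arcsin 0.7659 = 49.99°.

θ_c ≈ 49.99°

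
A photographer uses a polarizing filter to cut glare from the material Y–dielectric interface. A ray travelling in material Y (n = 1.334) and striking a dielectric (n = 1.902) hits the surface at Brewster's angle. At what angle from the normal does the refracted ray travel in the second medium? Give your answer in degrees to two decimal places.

First find Brewster's angle: tan θ_B = 1.902/1.334 = 1.4258, giving θ_B = 54.96°.
At Brewster's angle the reflected and refracted rays are perpendicular, so θ_t = 90° − θ_B = 90° − 54.96° = 35.04°.

θ_t ≈ 35.04°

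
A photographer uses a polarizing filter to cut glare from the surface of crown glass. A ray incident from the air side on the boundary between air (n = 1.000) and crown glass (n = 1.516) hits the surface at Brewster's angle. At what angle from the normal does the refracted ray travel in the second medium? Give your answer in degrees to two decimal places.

θ_t ≈ 33.41°

tan θ_B = n₂/n₁ = 1.516/1.000 = 1.5160, so θ_B = 56.59°.
The refracted ray is perpendicular to the reflected ray, so θ_t = 90° − θ_B = 33.41°.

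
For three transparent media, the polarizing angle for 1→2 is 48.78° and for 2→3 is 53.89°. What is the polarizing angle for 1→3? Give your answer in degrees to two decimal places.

θ_B ≈ 57.42°

tan θ_B(1→2) = n₂/n₁ = tan 48.78° = 1.1415.
tan θ_B(2→3) = n₃/n₂ = tan 53.89° = 1.3708.
n₃/n₁ = 1.5648. Then tan θ_B(1→3) = n₃/n₁, so θ_B(1→3) = arctan(1.5648) = 57.42°.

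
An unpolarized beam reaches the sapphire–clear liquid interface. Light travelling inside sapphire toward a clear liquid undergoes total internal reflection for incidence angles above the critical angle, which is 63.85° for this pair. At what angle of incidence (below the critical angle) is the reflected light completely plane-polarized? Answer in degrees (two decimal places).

n₂/n₁ = sin θ_c = sin 63.85° = 0.8976.
tan θ_B equals the same ratio, so θ_B = arctan(0.8976) = 41.91°.

θ_B ≈ 41.91°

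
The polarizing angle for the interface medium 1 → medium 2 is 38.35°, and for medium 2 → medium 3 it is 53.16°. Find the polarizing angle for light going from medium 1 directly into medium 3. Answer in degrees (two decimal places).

θ_B ≈ 46.56°

tan θ_B(1→2) = n₂/n₁ = tan 38.35° = 0.7912.
tan θ_B(2→3) = n₃/n₂ = tan 53.16° = 1.3348.
Multiplying, n₃/n₁ = 0.7912 × 1.3348 = 1.0560, and θ_B(1→3) = arctan 1.0560 = 46.56°.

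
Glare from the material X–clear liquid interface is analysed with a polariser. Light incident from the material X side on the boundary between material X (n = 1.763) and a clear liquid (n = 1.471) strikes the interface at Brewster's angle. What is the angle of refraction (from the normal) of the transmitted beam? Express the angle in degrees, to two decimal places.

θ_B = arctan(n₂/n₁) = arctan(1.471/1.763) = 39.84°.
The refracted ray is perpendicular to the reflected ray, so θ_t = 90° − θ_B = 50.16°.

θ_t ≈ 50.16°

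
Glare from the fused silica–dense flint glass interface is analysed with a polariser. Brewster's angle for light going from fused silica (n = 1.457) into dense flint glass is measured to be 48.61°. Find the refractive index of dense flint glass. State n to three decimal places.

Brewster's law: tan θ_B = n₂/n₁ (light incident in fused silica, refracted into dense flint glass).
n₂ = n₁ tan θ_B = 1.457 × tan 48.61° = 1.653.

n ≈ 1.653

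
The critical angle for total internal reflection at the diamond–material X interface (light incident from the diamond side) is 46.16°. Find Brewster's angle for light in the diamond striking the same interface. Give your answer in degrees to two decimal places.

θ_B ≈ 35.80°

sin θ_c = n₂/n₁, so n₂/n₁ = sin 46.16° = 0.7213.
Brewster: tan θ_B = n₂/n₁ = 0.7213.
θ_B = arctan(0.7213) = 35.80°.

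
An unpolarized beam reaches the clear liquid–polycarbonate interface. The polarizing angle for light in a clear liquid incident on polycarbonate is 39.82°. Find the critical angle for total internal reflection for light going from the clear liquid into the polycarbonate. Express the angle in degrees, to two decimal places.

tan θ_B = n₂/n₁ = tan 39.82° = 0.8338.
Total internal reflection: sin θ_c = n₂/n₁ = 0.8338.
θ_c = arcsin(0.8338) = 56.49°.

θ_c ≈ 56.49°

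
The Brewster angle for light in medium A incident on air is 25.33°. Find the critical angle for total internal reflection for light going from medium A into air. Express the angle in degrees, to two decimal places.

θ_c ≈ 28.25°

tan θ_B = n₂/n₁ = tan 25.33° = 0.4733.
Total internal reflection: sin θ_c = n₂/n₁ = 0.4733.
θ_c = arcsin(0.4733) = 28.25°.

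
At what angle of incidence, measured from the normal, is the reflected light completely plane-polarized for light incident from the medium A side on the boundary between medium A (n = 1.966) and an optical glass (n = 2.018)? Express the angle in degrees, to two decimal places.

The reflected p-component vanishes when tan θ_B = n₂/n₁.
tan θ_B = n₂/n₁ = 2.018/1.966 = 1.0264.
θ_B = arctan(1.0264) = 45.75°.

θ_B ≈ 45.75°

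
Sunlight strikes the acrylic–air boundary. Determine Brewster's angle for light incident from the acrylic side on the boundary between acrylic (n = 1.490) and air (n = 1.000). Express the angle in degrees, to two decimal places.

θ_B ≈ 33.87°

Here n₂/n₁ = 1.000/1.490 = 0.6711, and Brewster's law gives tan θ_B = n₂/n₁.
So θ_B = arctan 0.6711 = 33.87°.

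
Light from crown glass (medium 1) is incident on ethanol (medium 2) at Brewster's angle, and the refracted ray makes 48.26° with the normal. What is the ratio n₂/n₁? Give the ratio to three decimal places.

θ_B + θ_t = 90°, so θ_B = 90° − 48.26° = 41.74°.
Then n₂/n₁ = tan θ_B = tan 41.74° = 0.892.

n₂/n₁ ≈ 0.892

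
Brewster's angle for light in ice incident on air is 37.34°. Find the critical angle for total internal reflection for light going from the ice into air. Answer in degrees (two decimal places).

θ_c ≈ 49.72°

From Brewster, n₂/n₁ = tan θ_B = tan 37.34° = 0.7629.
Then sin θ_c = n₂/n₁ = 0.7629, so θ_c = arcsin 0.7629 = 49.72°.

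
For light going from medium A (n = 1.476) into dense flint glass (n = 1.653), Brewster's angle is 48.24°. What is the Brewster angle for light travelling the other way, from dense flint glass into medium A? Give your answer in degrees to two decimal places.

The two Brewster angles are complementary: θ_B' = 90° − θ_B = 90° − 48.24° = 41.76°.

θ_B' ≈ 41.76°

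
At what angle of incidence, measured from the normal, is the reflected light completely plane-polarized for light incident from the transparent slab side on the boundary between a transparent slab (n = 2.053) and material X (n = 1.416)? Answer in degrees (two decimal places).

Brewster's condition: tan θ_B = n₂/n₁ = 1.416/2.053 = 0.6897. Taking the arctangent, θ_B = 34.59°.

θ_B ≈ 34.59°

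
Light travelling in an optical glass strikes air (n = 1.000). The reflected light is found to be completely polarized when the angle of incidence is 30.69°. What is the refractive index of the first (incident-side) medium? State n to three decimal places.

Full polarization of the reflected beam means tan θ_B = n₂/n₁, where n₁ is the incident medium (an optical glass).
n₁ = n₂ / tan θ_B = 1.000 / tan 30.69° = 1.685.

n ≈ 1.685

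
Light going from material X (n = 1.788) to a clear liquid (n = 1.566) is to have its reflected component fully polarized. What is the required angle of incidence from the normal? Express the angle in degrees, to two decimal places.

Here n₂/n₁ = 1.566/1.788 = 0.8758, and Brewster's law gives tan θ_B = n₂/n₁.
θ_B = arctan(0.8758) = 41.21°.

θ_B ≈ 41.21°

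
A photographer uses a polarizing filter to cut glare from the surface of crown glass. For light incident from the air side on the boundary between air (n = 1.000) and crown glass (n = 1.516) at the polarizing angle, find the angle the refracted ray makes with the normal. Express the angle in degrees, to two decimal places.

tan θ_B = n₂/n₁ = 1.516/1.000 = 1.5160, so θ_B = 56.59°.
The refracted ray is perpendicular to the reflected ray, so θ_t = 90° − θ_B = 33.41°.

θ_t ≈ 33.41°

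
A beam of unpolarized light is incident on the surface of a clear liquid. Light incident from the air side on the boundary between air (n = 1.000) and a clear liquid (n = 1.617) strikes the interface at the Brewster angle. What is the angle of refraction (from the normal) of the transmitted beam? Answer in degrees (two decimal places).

First find Brewster's angle: tan θ_B = 1.617/1.000 = 1.6170, giving θ_B = 58.27°.
At Brewster's angle the reflected and refracted rays are perpendicular, so θ_t = 90° − θ_B = 90° − 58.27° = 31.73°.

θ_t ≈ 31.73°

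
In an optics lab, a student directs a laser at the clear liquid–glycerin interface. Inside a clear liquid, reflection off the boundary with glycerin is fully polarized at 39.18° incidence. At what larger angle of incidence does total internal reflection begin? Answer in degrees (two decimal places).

tan θ_B = n₂/n₁ = tan 39.18° = 0.8150.
Total internal reflection: sin θ_c = n₂/n₁ = 0.8150.
θ_c = arcsin(0.8150) = 54.59°.

θ_c ≈ 54.59°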